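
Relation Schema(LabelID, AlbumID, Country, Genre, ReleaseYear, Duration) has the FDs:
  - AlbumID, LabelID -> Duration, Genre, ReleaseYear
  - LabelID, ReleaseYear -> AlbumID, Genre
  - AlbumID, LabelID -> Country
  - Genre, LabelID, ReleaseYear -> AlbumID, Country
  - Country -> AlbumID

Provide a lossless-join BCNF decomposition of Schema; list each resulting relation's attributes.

{AlbumID, Country}; {Country, Duration, Genre, LabelID, ReleaseYear}

Candidate keys of the original relation: {AlbumID, LabelID}, {Country, LabelID}, {LabelID, ReleaseYear}.
In {AlbumID, Country, Duration, Genre, LabelID, ReleaseYear}, {Country} is not a superkey ({Country}⁺ restricted to this set is {AlbumID, Country}), so split on Country -> AlbumID into {AlbumID, Country} and {Country, Duration, Genre, LabelID, ReleaseYear}.
{AlbumID, Country}: every determinant is a superkey — BCNF.
{Country, Duration, Genre, LabelID, ReleaseYear}: every determinant is a superkey — BCNF.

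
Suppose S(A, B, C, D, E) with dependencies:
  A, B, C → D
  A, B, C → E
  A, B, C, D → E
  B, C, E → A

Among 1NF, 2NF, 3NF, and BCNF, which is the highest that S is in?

Candidate keys: {A, B, C}, {B, C, E}. Prime attributes: {A, B, C, E}.
Every FD has a superkey on the left, so the relation is in BCNF.

BCNF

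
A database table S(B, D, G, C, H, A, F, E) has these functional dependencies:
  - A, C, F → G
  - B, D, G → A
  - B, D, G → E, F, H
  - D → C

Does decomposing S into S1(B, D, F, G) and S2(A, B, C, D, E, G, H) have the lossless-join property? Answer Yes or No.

Common attributes: {B, D, G}; their closure is {A, B, C, D, E, F, G, H}.
S1 is contained in that closure, so S1 ∩ S2 → S1 holds and the join is lossless.

Yes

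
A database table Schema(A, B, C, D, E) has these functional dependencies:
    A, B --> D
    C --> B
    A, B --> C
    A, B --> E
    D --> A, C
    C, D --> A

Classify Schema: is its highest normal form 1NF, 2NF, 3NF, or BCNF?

3NF

Candidate keys: {A, B}, {A, C}, {D}. Prime attributes: {A, B, C, D}.
C --> B breaks BCNF: {C}⁺ = {B, C}, so {C} is not a superkey.
Its right-hand attributes {B} are all prime, as are those of every other non-superkey FD — the relation is in 3NF.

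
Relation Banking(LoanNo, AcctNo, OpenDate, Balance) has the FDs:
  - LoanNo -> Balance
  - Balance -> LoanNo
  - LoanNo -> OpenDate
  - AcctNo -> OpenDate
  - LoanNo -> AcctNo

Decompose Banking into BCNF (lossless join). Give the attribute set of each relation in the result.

Candidate keys of the original relation: {Balance}, {LoanNo}.
In {AcctNo, Balance, LoanNo, OpenDate}, {AcctNo} is not a superkey ({AcctNo}⁺ restricted to this set is {AcctNo, OpenDate}), so split on AcctNo -> OpenDate into {AcctNo, OpenDate} and {AcctNo, Balance, LoanNo}.
{AcctNo, OpenDate} has no BCNF violation.
{AcctNo, Balance, LoanNo} has no BCNF violation.

{AcctNo, Balance, LoanNo}; {AcctNo, OpenDate}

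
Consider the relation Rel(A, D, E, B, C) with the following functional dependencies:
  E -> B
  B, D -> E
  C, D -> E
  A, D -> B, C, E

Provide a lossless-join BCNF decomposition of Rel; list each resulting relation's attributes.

{A, C, D}; {B, E}; {C, D, E}

Candidate key of the original relation: {A, D}.
Within {A, B, C, D, E}: {E}⁺ ∩ {A, B, C, D, E} = {B, E}, not the whole set, so E -> B violates BCNF; decompose into {B, E} and {A, C, D, E}.
{B, E} has no BCNF violation.
Within {A, C, D, E}: {C, D}⁺ ∩ {A, C, D, E} = {C, D, E}, not the whole set, so C, D -> E violates BCNF; decompose into {C, D, E} and {A, C, D}.
{C, D, E} has no BCNF violation.
{A, C, D} has no BCNF violation.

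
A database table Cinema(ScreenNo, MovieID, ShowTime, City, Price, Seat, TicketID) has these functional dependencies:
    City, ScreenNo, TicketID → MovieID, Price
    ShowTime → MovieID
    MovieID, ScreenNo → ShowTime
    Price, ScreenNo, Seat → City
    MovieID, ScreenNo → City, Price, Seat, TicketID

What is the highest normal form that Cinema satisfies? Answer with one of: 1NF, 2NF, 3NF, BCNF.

3NF

Candidate keys: {City, ScreenNo, TicketID}, {MovieID, ScreenNo}, {Price, ScreenNo, Seat, TicketID}, {ScreenNo, ShowTime}. Prime attributes: {City, MovieID, Price, ScreenNo, Seat, ShowTime, TicketID}.
ShowTime → MovieID: {ShowTime}⁺ = {MovieID, ShowTime}, which is not all of the attributes, so the left side is not a superkey — BCNF is violated.
Its right-hand attributes {MovieID} are all prime, as are those of every other non-superkey FD — the relation is in 3NF.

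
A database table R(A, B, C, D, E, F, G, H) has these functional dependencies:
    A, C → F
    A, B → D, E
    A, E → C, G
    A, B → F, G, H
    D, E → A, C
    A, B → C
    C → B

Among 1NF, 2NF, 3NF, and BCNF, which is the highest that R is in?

3NF

Candidate keys: {A, B}, {A, C}, {A, E}, {D, E}. Prime attributes: {A, B, C, D, E}.
For C → B we have {C}⁺ = {B, C}; {C} is not a superkey, so BCNF fails.
But every attribute on its right side ({B}) is prime, and the same holds for every other non-superkey FD, so 3NF still holds.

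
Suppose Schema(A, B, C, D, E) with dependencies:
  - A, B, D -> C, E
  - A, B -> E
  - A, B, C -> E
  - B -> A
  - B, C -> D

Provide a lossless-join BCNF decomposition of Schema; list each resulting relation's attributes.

Candidate keys of the original relation: {B, C}, {B, D}.
In {A, B, C, D, E}, {A, B} is not a superkey ({A, B}⁺ restricted to this set is {A, B, E}), so split on A, B -> E into {A, B, E} and {A, B, C, D}.
{A, B, E}: every determinant is a superkey — BCNF.
In {A, B, C, D}, {B} is not a superkey ({B}⁺ restricted to this set is {A, B}), so split on B -> A into {A, B} and {B, C, D}.
{A, B}: every determinant is a superkey — BCNF.
{B, C, D}: every determinant is a superkey — BCNF.

{A, B, E}; {B, C, D}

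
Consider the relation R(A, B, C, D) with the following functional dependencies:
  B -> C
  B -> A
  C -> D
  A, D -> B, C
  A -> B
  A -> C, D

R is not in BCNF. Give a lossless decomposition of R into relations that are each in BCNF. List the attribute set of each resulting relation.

{A, B, C}; {C, D}

Candidate keys of the original relation: {A}, {B}.
In {A, B, C, D}, {C} is not a superkey ({C}⁺ restricted to this set is {C, D}), so split on C -> D into {C, D} and {A, B, C}.
{C, D} has no BCNF violation.
{A, B, C} has no BCNF violation.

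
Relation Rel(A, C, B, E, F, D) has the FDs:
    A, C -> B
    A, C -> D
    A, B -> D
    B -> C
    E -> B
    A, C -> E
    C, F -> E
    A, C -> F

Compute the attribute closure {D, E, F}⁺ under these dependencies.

{B, C, D, E, F}

Start with {D, E, F}.
E -> B applies; add {B} → now {B, D, E, F}.
B -> C applies; add {C} → now {B, C, D, E, F}.
No further FD applies.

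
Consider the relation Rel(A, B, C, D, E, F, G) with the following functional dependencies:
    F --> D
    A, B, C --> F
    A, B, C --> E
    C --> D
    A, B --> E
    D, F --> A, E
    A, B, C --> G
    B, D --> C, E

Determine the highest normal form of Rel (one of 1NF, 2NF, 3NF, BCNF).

Candidate keys: {A, B, C}, {A, B, D}, {B, F}. Prime attributes: {A, B, C, D, F}.
For F --> D we have {F}⁺ = {A, D, E, F}; {F} is not a superkey, so BCNF fails.
A, B --> E determines the non-prime attribute {E} from a non-superkey — 3NF is violated.
The proper key subset {F} of {B, F} determines non-prime {E}, so the relation is not even in 2NF.

1NF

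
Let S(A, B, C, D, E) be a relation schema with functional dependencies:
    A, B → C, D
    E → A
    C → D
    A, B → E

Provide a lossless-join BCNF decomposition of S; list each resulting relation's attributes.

Candidate keys of the original relation: {A, B}, {B, E}.
In {A, B, C, D, E}, {E} is not a superkey ({E}⁺ restricted to this set is {A, E}), so split on E → A into {A, E} and {B, C, D, E}.
{A, E} has no BCNF violation.
In {B, C, D, E}, {C} is not a superkey ({C}⁺ restricted to this set is {C, D}), so split on C → D into {C, D} and {B, C, E}.
{C, D} has no BCNF violation.
{B, C, E} has no BCNF violation.

{A, E}; {B, C, E}; {C, D}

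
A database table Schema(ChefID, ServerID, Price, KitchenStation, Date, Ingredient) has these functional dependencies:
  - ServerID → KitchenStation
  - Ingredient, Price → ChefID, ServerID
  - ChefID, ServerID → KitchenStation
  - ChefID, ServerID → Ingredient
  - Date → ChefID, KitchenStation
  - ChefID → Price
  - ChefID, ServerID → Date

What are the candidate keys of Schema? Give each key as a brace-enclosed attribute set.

Closure of {ChefID, Ingredient} is {ChefID, Date, Ingredient, KitchenStation, Price, ServerID}, the whole schema; {ChefID, Ingredient} is a candidate key.
Closure of {ChefID, ServerID} is {ChefID, Date, Ingredient, KitchenStation, Price, ServerID}, the whole schema; {ChefID, ServerID} is a candidate key.
Closure of {Date, Ingredient} is {ChefID, Date, Ingredient, KitchenStation, Price, ServerID}, the whole schema; {Date, Ingredient} is a candidate key.
Closure of {Date, ServerID} is {ChefID, Date, Ingredient, KitchenStation, Price, ServerID}, the whole schema; {Date, ServerID} is a candidate key.
Closure of {Ingredient, Price} is {ChefID, Date, Ingredient, KitchenStation, Price, ServerID}, the whole schema; {Ingredient, Price} is a candidate key.
These are minimal and exhaustive — every other superkey contains one of them.

{ChefID, Ingredient}, {ChefID, ServerID}, {Date, Ingredient}, {Date, ServerID}, {Ingredient, Price}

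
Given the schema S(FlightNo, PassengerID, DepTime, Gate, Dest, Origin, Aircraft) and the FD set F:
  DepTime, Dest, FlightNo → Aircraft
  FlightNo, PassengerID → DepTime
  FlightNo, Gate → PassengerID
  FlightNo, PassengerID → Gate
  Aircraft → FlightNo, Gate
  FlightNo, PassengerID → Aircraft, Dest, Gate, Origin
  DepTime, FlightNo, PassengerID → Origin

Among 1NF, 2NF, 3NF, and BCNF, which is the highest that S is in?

BCNF

Candidate keys: {Aircraft}, {DepTime, Dest, FlightNo}, {FlightNo, Gate}, {FlightNo, PassengerID}. Prime attributes: {Aircraft, DepTime, Dest, FlightNo, Gate, PassengerID}.
Each dependency's left side is a superkey — BCNF holds.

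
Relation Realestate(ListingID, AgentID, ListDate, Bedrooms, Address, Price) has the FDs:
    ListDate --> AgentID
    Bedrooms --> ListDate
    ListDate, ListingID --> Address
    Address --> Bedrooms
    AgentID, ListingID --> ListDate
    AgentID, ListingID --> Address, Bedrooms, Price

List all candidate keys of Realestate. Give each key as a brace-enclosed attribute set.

{ListingID} never appears on the right of any FD, so every key must include it.
{Address, ListingID}⁺ = {Address, AgentID, Bedrooms, ListDate, ListingID, Price}, which is every attribute, so {Address, ListingID} is a candidate key.
{AgentID, ListingID}⁺ = {Address, AgentID, Bedrooms, ListDate, ListingID, Price}, which is every attribute, so {AgentID, ListingID} is a candidate key.
{Bedrooms, ListingID}⁺ = {Address, AgentID, Bedrooms, ListDate, ListingID, Price}, which is every attribute, so {Bedrooms, ListingID} is a candidate key.
{ListDate, ListingID}⁺ = {Address, AgentID, Bedrooms, ListDate, ListingID, Price}, which is every attribute, so {ListDate, ListingID} is a candidate key.
These are minimal and exhaustive — every other superkey contains one of them.

{Address, ListingID}, {AgentID, ListingID}, {Bedrooms, ListingID}, {ListDate, ListingID}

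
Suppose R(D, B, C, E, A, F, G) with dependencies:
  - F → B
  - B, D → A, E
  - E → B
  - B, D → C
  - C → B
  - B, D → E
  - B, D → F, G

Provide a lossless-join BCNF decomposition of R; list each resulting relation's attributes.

{A, C, D, E, F, G}; {B, F}

Candidate keys of the original relation: {B, D}, {C, D}, {D, E}, {D, F}.
In {A, B, C, D, E, F, G}, {F} is not a superkey ({F}⁺ restricted to this set is {B, F}), so split on F → B into {B, F} and {A, C, D, E, F, G}.
{B, F}: every determinant is a superkey — BCNF.
{A, C, D, E, F, G}: every determinant is a superkey — BCNF.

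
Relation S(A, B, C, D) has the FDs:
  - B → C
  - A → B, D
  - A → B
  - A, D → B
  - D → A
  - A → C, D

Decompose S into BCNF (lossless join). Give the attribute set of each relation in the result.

Candidate keys of the original relation: {A}, {D}.
{A, B, C, D}: {B} determines {B, C} here but is not a superkey — split on B → C, giving {B, C} and {A, B, D}.
{B, C}: every determinant is a superkey — BCNF.
{A, B, D}: every determinant is a superkey — BCNF.

{A, B, D}; {B, C}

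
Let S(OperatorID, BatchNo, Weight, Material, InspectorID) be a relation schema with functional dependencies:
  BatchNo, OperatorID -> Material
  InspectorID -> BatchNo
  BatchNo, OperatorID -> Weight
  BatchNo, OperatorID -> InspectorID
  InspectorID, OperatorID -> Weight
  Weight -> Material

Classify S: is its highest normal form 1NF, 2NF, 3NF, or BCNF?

2NF

Candidate keys: {BatchNo, OperatorID}, {InspectorID, OperatorID}. Prime attributes: {BatchNo, InspectorID, OperatorID}.
InspectorID -> BatchNo: {InspectorID}⁺ = {BatchNo, InspectorID}, which is not all of the attributes, so the left side is not a superkey — BCNF is violated.
Because {Material} is non-prime and the left side of Weight -> Material is not a superkey, the relation is not in 3NF.
No proper subset of a key has a non-prime attribute in its closure, so there is no partial dependency; 2NF holds.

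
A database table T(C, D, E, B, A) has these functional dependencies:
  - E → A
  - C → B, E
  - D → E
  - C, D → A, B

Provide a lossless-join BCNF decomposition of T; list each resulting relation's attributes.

Candidate key of the original relation: {C, D}.
{A, B, C, D, E}: {E} determines {A, E} here but is not a superkey — split on E → A, giving {A, E} and {B, C, D, E}.
{A, E}: every determinant is a superkey — BCNF.
{B, C, D, E}: {C} determines {B, C, E} here but is not a superkey — split on C → B, E, giving {B, C, E} and {C, D}.
{B, C, E}: every determinant is a superkey — BCNF.
{C, D}: every determinant is a superkey — BCNF.

{A, E}; {B, C, E}; {C, D}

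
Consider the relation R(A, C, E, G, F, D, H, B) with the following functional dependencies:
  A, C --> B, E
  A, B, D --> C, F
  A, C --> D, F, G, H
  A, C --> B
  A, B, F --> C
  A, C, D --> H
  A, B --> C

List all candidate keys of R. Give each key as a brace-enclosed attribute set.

{A, B}, {A, C}

No FD produces {A}, so it must be in every candidate key.
{A, B}⁺ = {A, B, C, D, E, F, G, H}, which is every attribute, so {A, B} is a candidate key.
{A, C}⁺ = {A, B, C, D, E, F, G, H}, which is every attribute, so {A, C} is a candidate key.
These are minimal and exhaustive — every other superkey contains one of them.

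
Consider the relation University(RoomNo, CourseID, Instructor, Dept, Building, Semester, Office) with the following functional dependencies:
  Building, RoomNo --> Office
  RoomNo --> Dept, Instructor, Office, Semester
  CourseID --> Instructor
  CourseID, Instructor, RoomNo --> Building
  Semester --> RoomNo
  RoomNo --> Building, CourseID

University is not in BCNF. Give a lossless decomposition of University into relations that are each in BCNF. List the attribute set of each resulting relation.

Candidate keys of the original relation: {RoomNo}, {Semester}.
{Building, CourseID, Dept, Instructor, Office, RoomNo, Semester}: {CourseID} determines {CourseID, Instructor} here but is not a superkey — split on CourseID --> Instructor, giving {CourseID, Instructor} and {Building, CourseID, Dept, Office, RoomNo, Semester}.
{CourseID, Instructor} has no BCNF violation.
{Building, CourseID, Dept, Office, RoomNo, Semester} has no BCNF violation.

{Building, CourseID, Dept, Office, RoomNo, Semester}; {CourseID, Instructor}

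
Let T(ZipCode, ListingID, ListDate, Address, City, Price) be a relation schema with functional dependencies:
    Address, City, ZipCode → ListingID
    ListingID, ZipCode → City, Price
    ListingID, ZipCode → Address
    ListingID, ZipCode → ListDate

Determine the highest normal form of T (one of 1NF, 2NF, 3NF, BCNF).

BCNF

Candidate keys: {Address, City, ZipCode}, {ListingID, ZipCode}. Prime attributes: {Address, City, ListingID, ZipCode}.
Every FD has a superkey on the left, so the relation is in BCNF.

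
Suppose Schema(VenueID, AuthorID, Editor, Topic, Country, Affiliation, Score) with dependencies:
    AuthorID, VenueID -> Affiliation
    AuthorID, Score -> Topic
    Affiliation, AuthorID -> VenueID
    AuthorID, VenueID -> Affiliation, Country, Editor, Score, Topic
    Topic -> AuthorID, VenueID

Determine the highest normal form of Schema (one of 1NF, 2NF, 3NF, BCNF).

Candidate keys: {Affiliation, AuthorID}, {AuthorID, Score}, {AuthorID, VenueID}, {Topic}. Prime attributes: {Affiliation, AuthorID, Score, Topic, VenueID}.
Each dependency's left side is a superkey — BCNF holds.

BCNF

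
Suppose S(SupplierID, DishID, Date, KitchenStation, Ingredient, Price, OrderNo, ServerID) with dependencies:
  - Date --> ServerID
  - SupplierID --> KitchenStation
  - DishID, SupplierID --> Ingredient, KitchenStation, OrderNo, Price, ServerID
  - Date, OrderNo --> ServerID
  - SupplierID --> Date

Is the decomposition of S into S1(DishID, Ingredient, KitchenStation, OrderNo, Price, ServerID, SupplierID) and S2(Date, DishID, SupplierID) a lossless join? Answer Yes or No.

The shared attributes are {DishID, SupplierID} and {DishID, SupplierID}⁺ = {Date, DishID, Ingredient, KitchenStation, OrderNo, Price, ServerID, SupplierID}.
Since S1 ⊆ {Date, DishID, Ingredient, KitchenStation, OrderNo, Price, ServerID, SupplierID}, the intersection is a superkey of S1; the decomposition is lossless.

Yes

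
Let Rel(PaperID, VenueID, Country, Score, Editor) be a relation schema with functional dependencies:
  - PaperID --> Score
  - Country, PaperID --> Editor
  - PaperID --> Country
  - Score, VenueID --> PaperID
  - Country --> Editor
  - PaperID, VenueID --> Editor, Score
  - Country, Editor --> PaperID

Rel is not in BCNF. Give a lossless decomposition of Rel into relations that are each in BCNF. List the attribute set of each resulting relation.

Candidate keys of the original relation: {Country, VenueID}, {PaperID, VenueID}, {Score, VenueID}.
In {Country, Editor, PaperID, Score, VenueID}, {PaperID} is not a superkey ({PaperID}⁺ restricted to this set is {Country, Editor, PaperID, Score}), so split on PaperID --> Country, Editor, Score into {Country, Editor, PaperID, Score} and {PaperID, VenueID}.
{Country, Editor, PaperID, Score}: every determinant is a superkey — BCNF.
{PaperID, VenueID}: every determinant is a superkey — BCNF.

{Country, Editor, PaperID, Score}; {PaperID, VenueID}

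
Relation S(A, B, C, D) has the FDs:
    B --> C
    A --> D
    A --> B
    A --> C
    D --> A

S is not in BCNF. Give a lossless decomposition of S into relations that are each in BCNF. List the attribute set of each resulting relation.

{A, B, D}; {B, C}

Candidate keys of the original relation: {A}, {D}.
Within {A, B, C, D}: {B}⁺ ∩ {A, B, C, D} = {B, C}, not the whole set, so B --> C violates BCNF; decompose into {B, C} and {A, B, D}.
{B, C}: every determinant is a superkey — BCNF.
{A, B, D}: every determinant is a superkey — BCNF.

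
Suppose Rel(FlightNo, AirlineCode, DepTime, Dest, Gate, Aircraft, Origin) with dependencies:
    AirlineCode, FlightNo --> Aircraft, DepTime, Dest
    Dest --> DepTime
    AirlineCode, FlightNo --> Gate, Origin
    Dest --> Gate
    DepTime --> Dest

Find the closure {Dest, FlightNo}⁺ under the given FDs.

{DepTime, Dest, FlightNo, Gate}

Start with {Dest, FlightNo}.
Dest --> DepTime applies; add {DepTime} → now {DepTime, Dest, FlightNo}.
Dest --> Gate applies; add {Gate} → now {DepTime, Dest, FlightNo, Gate}.
No further FD applies.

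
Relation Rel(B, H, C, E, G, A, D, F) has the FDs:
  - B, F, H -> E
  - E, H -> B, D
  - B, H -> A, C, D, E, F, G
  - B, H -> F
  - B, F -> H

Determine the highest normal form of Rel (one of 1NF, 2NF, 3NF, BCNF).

BCNF

Candidate keys: {B, F}, {B, H}, {E, H}. Prime attributes: {B, E, F, H}.
The left-hand side of every FD is a superkey, so BCNF is satisfied.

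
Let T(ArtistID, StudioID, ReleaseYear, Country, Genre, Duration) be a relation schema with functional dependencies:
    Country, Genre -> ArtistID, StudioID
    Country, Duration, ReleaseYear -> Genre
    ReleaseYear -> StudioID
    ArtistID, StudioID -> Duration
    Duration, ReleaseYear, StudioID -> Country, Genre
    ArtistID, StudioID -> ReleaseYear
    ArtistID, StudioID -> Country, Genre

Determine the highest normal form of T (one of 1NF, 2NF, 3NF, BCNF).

Candidate keys: {ArtistID, ReleaseYear}, {ArtistID, StudioID}, {Country, Genre}, {Duration, ReleaseYear}. Prime attributes: {ArtistID, Country, Duration, Genre, ReleaseYear, StudioID}.
ReleaseYear -> StudioID: {ReleaseYear}⁺ = {ReleaseYear, StudioID}, which is not all of the attributes, so the left side is not a superkey — BCNF is violated.
Its right-hand attributes {StudioID} are all prime, as are those of every other non-superkey FD — the relation is in 3NF.

3NF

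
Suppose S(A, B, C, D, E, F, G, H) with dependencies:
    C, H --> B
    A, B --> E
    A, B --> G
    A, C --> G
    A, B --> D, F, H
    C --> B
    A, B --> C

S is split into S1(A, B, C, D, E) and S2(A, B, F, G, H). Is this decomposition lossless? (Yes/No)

Yes

The shared attributes are {A, B} and {A, B}⁺ = {A, B, C, D, E, F, G, H}.
This includes all of S1, so the common attributes are a superkey of S1 — the join is lossless.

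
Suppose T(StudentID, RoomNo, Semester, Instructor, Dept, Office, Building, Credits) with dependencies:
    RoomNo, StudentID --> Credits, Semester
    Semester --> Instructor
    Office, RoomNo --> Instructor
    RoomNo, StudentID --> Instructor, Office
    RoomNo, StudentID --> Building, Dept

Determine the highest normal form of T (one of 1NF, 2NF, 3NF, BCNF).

Candidate key: {RoomNo, StudentID}. Prime attributes: {RoomNo, StudentID}.
For Semester --> Instructor we have {Semester}⁺ = {Instructor, Semester}; {Semester} is not a superkey, so BCNF fails.
Semester --> Instructor determines the non-prime attribute {Instructor} from a non-superkey — 3NF is violated.
Checking every proper subset of each key, none determines a non-prime attribute — 2NF is satisfied.

2NF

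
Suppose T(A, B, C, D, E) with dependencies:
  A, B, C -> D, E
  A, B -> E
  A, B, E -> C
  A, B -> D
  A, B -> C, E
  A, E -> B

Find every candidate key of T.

{A, B}, {A, E}

No FD produces {A}, so it must be in every candidate key.
{A, B}⁺ = {A, B, C, D, E} — all of the relation — so {A, B} is a candidate key.
{A, E}⁺ = {A, B, C, D, E} — all of the relation — so {A, E} is a candidate key.
No proper subset of any of these is a key, and no other minimal superkey exists.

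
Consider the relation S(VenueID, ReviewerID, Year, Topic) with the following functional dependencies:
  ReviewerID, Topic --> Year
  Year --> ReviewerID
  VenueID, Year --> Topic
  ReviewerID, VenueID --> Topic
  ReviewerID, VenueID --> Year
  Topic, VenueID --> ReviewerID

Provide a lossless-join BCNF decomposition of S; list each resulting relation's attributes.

{ReviewerID, Topic, VenueID}; {ReviewerID, Year}; {Topic, Year}

Candidate keys of the original relation: {ReviewerID, VenueID}, {Topic, VenueID}, {VenueID, Year}.
Within {ReviewerID, Topic, VenueID, Year}: {ReviewerID, Topic}⁺ ∩ {ReviewerID, Topic, VenueID, Year} = {ReviewerID, Topic, Year}, not the whole set, so ReviewerID, Topic --> Year violates BCNF; decompose into {ReviewerID, Topic, Year} and {ReviewerID, Topic, VenueID}.
Within {ReviewerID, Topic, Year}: {Year}⁺ ∩ {ReviewerID, Topic, Year} = {ReviewerID, Year}, not the whole set, so Year --> ReviewerID violates BCNF; decompose into {ReviewerID, Year} and {Topic, Year}.
{ReviewerID, Year} is in BCNF.
{Topic, Year} is in BCNF.
{ReviewerID, Topic, VenueID} is in BCNF.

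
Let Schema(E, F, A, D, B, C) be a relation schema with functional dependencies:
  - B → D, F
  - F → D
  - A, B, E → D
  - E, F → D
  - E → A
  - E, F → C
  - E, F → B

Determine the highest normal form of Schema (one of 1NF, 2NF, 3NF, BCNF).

Candidate keys: {B, E}, {E, F}. Prime attributes: {B, E, F}.
B → D, F: {B}⁺ = {B, D, F}, which is not all of the attributes, so the left side is not a superkey — BCNF is violated.
Because {D} is non-prime and the left side of B → D, F is not a superkey, the relation is not in 3NF.
{B} is a proper subset of the key {B, E}, and {B}⁺ contains the non-prime attribute {D} — a partial dependency, so 2NF is violated.

1NF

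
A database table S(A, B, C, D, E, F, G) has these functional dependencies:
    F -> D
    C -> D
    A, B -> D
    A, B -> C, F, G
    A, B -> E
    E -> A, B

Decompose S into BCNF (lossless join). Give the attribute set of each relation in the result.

{A, B, C, E, F, G}; {D, F}

Candidate keys of the original relation: {A, B}, {E}.
Within {A, B, C, D, E, F, G}: {F}⁺ ∩ {A, B, C, D, E, F, G} = {D, F}, not the whole set, so F -> D violates BCNF; decompose into {D, F} and {A, B, C, E, F, G}.
{D, F}: every determinant is a superkey — BCNF.
{A, B, C, E, F, G}: every determinant is a superkey — BCNF.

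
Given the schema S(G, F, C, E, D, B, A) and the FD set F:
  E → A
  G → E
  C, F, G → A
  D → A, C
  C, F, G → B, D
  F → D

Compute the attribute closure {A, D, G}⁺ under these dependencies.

Start with {A, D, G}.
G → E applies; add {E} → now {A, D, E, G}.
D → A, C applies; add {C} → now {A, C, D, E, G}.
No further FD applies.

{A, C, D, E, G}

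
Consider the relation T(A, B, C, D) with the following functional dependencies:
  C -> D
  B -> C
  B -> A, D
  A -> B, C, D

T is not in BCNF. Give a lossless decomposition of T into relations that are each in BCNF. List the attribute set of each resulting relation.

Candidate keys of the original relation: {A}, {B}.
{A, B, C, D}: {C} determines {C, D} here but is not a superkey — split on C -> D, giving {C, D} and {A, B, C}.
{C, D}: every determinant is a superkey — BCNF.
{A, B, C}: every determinant is a superkey — BCNF.

{A, B, C}; {C, D}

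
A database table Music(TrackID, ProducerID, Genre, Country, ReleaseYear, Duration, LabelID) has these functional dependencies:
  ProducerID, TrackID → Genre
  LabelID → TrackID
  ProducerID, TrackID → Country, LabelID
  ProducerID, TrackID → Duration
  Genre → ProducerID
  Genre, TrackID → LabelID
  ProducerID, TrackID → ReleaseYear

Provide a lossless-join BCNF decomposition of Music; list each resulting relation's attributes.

Candidate keys of the original relation: {Genre, LabelID}, {Genre, TrackID}, {LabelID, ProducerID}, {ProducerID, TrackID}.
In {Country, Duration, Genre, LabelID, ProducerID, ReleaseYear, TrackID}, {LabelID} is not a superkey ({LabelID}⁺ restricted to this set is {LabelID, TrackID}), so split on LabelID → TrackID into {LabelID, TrackID} and {Country, Duration, Genre, LabelID, ProducerID, ReleaseYear}.
{LabelID, TrackID} has no BCNF violation.
In {Country, Duration, Genre, LabelID, ProducerID, ReleaseYear}, {Genre} is not a superkey ({Genre}⁺ restricted to this set is {Genre, ProducerID}), so split on Genre → ProducerID into {Genre, ProducerID} and {Country, Duration, Genre, LabelID, ReleaseYear}.
{Genre, ProducerID} has no BCNF violation.
{Country, Duration, Genre, LabelID, ReleaseYear} has no BCNF violation.

{Country, Duration, Genre, LabelID, ReleaseYear}; {Genre, ProducerID}; {LabelID, TrackID}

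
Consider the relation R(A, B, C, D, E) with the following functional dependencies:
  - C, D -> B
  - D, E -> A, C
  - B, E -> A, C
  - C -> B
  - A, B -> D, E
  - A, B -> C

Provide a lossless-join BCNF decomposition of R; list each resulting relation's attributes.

Candidate keys of the original relation: {A, B}, {A, C}, {B, E}, {C, E}, {D, E}.
In {A, B, C, D, E}, {C, D} is not a superkey ({C, D}⁺ restricted to this set is {B, C, D}), so split on C, D -> B into {B, C, D} and {A, C, D, E}.
In {B, C, D}, {C} is not a superkey ({C}⁺ restricted to this set is {B, C}), so split on C -> B into {B, C} and {C, D}.
{B, C} is in BCNF.
{C, D} is in BCNF.
{A, C, D, E} is in BCNF.

{A, C, D, E}; {B, C}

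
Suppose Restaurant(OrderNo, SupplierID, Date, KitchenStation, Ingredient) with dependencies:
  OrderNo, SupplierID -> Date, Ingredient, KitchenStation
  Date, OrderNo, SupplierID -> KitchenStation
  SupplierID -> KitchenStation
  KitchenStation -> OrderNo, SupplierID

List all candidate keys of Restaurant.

{KitchenStation}, {SupplierID}

{KitchenStation} is a candidate key since {KitchenStation}⁺ = {Date, Ingredient, KitchenStation, OrderNo, SupplierID} covers every attribute.
{SupplierID} is a candidate key since {SupplierID}⁺ = {Date, Ingredient, KitchenStation, OrderNo, SupplierID} covers every attribute.
No proper subset of any of these is a key, and no other minimal superkey exists.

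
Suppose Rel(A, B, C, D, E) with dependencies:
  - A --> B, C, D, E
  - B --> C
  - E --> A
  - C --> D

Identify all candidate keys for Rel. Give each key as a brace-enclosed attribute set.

{A}⁺ = {A, B, C, D, E} — all of the relation — so {A} is a candidate key.
{E}⁺ = {A, B, C, D, E} — all of the relation — so {E} is a candidate key.
Any other superkey properly contains one of these, so there are no further candidate keys.

{A}, {E}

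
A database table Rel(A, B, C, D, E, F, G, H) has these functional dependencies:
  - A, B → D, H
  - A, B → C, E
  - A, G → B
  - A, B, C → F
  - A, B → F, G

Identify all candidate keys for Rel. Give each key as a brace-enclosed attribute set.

{A, B}, {A, G}

No FD produces {A}, so it must be in every candidate key.
{A, B}⁺ = {A, B, C, D, E, F, G, H}, which is every attribute, so {A, B} is a candidate key.
{A, G}⁺ = {A, B, C, D, E, F, G, H}, which is every attribute, so {A, G} is a candidate key.
Any other superkey properly contains one of these, so there are no further candidate keys.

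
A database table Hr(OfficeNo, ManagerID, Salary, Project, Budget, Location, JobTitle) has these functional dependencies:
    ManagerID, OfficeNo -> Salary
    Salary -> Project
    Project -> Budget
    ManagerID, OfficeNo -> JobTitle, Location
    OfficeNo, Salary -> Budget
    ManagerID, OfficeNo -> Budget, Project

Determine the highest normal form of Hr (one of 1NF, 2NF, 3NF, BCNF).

2NF

Candidate key: {ManagerID, OfficeNo}. Prime attributes: {ManagerID, OfficeNo}.
For Salary -> Project we have {Salary}⁺ = {Budget, Project, Salary}; {Salary} is not a superkey, so BCNF fails.
Salary -> Project has non-prime {Project} on the right and a non-superkey on the left, so 3NF fails.
No proper subset of a key has a non-prime attribute in its closure, so there is no partial dependency; 2NF holds.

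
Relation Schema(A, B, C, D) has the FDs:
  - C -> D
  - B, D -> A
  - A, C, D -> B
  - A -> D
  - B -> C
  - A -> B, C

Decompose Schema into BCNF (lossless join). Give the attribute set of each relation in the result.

{A, B, C}; {C, D}

Candidate keys of the original relation: {A}, {B}.
{A, B, C, D}: {C} determines {C, D} here but is not a superkey — split on C -> D, giving {C, D} and {A, B, C}.
{C, D} is in BCNF.
{A, B, C} is in BCNF.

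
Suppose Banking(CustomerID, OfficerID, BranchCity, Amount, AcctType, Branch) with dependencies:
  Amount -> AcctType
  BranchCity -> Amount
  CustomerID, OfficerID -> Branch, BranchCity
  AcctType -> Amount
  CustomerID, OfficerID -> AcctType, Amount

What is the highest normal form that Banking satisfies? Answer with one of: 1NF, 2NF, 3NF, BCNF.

2NF

Candidate key: {CustomerID, OfficerID}. Prime attributes: {CustomerID, OfficerID}.
Amount -> AcctType breaks BCNF: {Amount}⁺ = {AcctType, Amount}, so {Amount} is not a superkey.
Because {AcctType} is non-prime and the left side of Amount -> AcctType is not a superkey, the relation is not in 3NF.
No non-prime attribute depends on a proper subset of any candidate key, so 2NF holds.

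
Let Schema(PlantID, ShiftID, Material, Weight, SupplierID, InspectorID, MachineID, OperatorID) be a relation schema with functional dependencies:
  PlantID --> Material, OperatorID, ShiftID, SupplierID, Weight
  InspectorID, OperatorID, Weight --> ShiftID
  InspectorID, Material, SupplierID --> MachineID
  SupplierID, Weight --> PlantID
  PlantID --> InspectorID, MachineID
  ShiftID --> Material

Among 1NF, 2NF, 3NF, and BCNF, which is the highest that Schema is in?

Candidate keys: {PlantID}, {SupplierID, Weight}. Prime attributes: {PlantID, SupplierID, Weight}.
For InspectorID, OperatorID, Weight --> ShiftID we have {InspectorID, OperatorID, Weight}⁺ = {InspectorID, Material, OperatorID, ShiftID, Weight}; {InspectorID, OperatorID, Weight} is not a superkey, so BCNF fails.
InspectorID, OperatorID, Weight --> ShiftID has non-prime {ShiftID} on the right and a non-superkey on the left, so 3NF fails.
No non-prime attribute depends on a proper subset of any candidate key, so 2NF holds.

2NF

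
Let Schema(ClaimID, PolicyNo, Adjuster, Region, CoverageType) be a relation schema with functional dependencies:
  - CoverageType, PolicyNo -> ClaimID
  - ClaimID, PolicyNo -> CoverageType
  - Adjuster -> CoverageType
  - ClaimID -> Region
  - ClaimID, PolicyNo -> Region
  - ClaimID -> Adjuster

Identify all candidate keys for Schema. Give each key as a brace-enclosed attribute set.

{Adjuster, PolicyNo}, {ClaimID, PolicyNo}, {CoverageType, PolicyNo}

No FD produces {PolicyNo}, so it must be in every candidate key.
{Adjuster, PolicyNo}⁺ = {Adjuster, ClaimID, CoverageType, PolicyNo, Region}, which is every attribute, so {Adjuster, PolicyNo} is a candidate key.
{ClaimID, PolicyNo}⁺ = {Adjuster, ClaimID, CoverageType, PolicyNo, Region}, which is every attribute, so {ClaimID, PolicyNo} is a candidate key.
{CoverageType, PolicyNo}⁺ = {Adjuster, ClaimID, CoverageType, PolicyNo, Region}, which is every attribute, so {CoverageType, PolicyNo} is a candidate key.
No proper subset of any of these is a key, and no other minimal superkey exists.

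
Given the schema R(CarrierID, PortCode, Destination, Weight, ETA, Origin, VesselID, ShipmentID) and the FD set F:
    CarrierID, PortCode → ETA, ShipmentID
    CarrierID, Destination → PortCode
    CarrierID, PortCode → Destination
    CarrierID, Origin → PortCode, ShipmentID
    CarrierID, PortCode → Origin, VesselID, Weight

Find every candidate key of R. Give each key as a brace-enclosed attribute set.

Attributes never on any right-hand side: {CarrierID} — every candidate key must contain it.
{CarrierID, Destination}⁺ = {CarrierID, Destination, ETA, Origin, PortCode, ShipmentID, VesselID, Weight} — all of the relation — so {CarrierID, Destination} is a candidate key.
{CarrierID, Origin}⁺ = {CarrierID, Destination, ETA, Origin, PortCode, ShipmentID, VesselID, Weight} — all of the relation — so {CarrierID, Origin} is a candidate key.
{CarrierID, PortCode}⁺ = {CarrierID, Destination, ETA, Origin, PortCode, ShipmentID, VesselID, Weight} — all of the relation — so {CarrierID, PortCode} is a candidate key.
These are minimal and exhaustive — every other superkey contains one of them.

{CarrierID, Destination}, {CarrierID, Origin}, {CarrierID, PortCode}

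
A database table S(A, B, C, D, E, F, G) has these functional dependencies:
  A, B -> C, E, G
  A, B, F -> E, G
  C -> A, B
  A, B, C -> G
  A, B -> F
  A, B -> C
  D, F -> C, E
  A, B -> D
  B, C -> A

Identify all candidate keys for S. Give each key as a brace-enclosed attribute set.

{A, B}, {C}, {D, F}

{C}⁺ = {A, B, C, D, E, F, G}, which is every attribute, so {C} is a candidate key.
{A, B}⁺ = {A, B, C, D, E, F, G}, which is every attribute, so {A, B} is a candidate key.
{D, F}⁺ = {A, B, C, D, E, F, G}, which is every attribute, so {D, F} is a candidate key.
Any other superkey properly contains one of these, so there are no further candidate keys.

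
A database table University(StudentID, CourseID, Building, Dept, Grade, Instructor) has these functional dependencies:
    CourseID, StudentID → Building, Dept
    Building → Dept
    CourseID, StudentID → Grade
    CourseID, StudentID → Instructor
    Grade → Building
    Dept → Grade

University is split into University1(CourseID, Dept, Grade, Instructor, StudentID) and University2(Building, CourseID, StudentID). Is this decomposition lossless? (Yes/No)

Yes

The shared attributes are {CourseID, StudentID} and {CourseID, StudentID}⁺ = {Building, CourseID, Dept, Grade, Instructor, StudentID}.
University1 is contained in that closure, so University1 ∩ University2 → University1 holds and the join is lossless.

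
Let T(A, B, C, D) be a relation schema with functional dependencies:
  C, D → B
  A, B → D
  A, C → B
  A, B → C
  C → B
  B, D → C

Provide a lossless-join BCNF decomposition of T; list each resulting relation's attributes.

{A, C, D}; {B, C}

Candidate keys of the original relation: {A, B}, {A, C}.
{A, B, C, D}: {C, D} determines {B, C, D} here but is not a superkey — split on C, D → B, giving {B, C, D} and {A, C, D}.
{B, C, D}: {C} determines {B, C} here but is not a superkey — split on C → B, giving {B, C} and {C, D}.
{B, C} is in BCNF.
{C, D} is in BCNF.
{A, C, D} is in BCNF.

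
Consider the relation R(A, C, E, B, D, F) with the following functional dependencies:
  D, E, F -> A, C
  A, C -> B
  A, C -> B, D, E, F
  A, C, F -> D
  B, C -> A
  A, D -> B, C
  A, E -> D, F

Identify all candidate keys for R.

{A, C}, {A, D}, {A, E}, {B, C}, {D, E, F}

{A, C} is a candidate key since {A, C}⁺ = {A, B, C, D, E, F} covers every attribute.
{A, D} is a candidate key since {A, D}⁺ = {A, B, C, D, E, F} covers every attribute.
{A, E} is a candidate key since {A, E}⁺ = {A, B, C, D, E, F} covers every attribute.
{B, C} is a candidate key since {B, C}⁺ = {A, B, C, D, E, F} covers every attribute.
{D, E, F} is a candidate key since {D, E, F}⁺ = {A, B, C, D, E, F} covers every attribute.
Any other superkey properly contains one of these, so there are no further candidate keys.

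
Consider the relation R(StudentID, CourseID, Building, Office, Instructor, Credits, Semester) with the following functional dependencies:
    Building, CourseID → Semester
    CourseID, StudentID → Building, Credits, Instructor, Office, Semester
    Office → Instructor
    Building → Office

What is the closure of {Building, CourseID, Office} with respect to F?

{Building, CourseID, Instructor, Office, Semester}

Start with {Building, CourseID, Office}.
Building, CourseID → Semester applies; add {Semester} → now {Building, CourseID, Office, Semester}.
Office → Instructor applies; add {Instructor} → now {Building, CourseID, Instructor, Office, Semester}.
No further FD applies.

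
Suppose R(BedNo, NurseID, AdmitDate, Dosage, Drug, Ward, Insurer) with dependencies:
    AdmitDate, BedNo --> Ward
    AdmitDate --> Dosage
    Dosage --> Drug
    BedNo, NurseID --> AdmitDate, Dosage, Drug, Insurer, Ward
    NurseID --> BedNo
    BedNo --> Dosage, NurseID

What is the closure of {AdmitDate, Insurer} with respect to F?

Start with {AdmitDate, Insurer}.
AdmitDate --> Dosage applies; add {Dosage} → now {AdmitDate, Dosage, Insurer}.
Dosage --> Drug applies; add {Drug} → now {AdmitDate, Dosage, Drug, Insurer}.
No further FD applies.

{AdmitDate, Dosage, Drug, Insurer}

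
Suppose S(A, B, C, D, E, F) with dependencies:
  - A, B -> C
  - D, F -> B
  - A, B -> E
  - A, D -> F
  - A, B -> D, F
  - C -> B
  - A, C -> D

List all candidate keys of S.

{A, B}, {A, C}, {A, D}

No FD produces {A}, so it must be in every candidate key.
Closure of {A, B} is {A, B, C, D, E, F}, the whole schema; {A, B} is a candidate key.
Closure of {A, C} is {A, B, C, D, E, F}, the whole schema; {A, C} is a candidate key.
Closure of {A, D} is {A, B, C, D, E, F}, the whole schema; {A, D} is a candidate key.
These are minimal and exhaustive — every other superkey contains one of them.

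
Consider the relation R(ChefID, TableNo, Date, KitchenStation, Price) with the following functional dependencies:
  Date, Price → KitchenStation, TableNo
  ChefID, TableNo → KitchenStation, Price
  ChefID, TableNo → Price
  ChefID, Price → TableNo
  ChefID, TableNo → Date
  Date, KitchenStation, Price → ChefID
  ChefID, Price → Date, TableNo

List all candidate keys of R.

{ChefID, Price} is a candidate key since {ChefID, Price}⁺ = {ChefID, Date, KitchenStation, Price, TableNo} covers every attribute.
{ChefID, TableNo} is a candidate key since {ChefID, TableNo}⁺ = {ChefID, Date, KitchenStation, Price, TableNo} covers every attribute.
{Date, Price} is a candidate key since {Date, Price}⁺ = {ChefID, Date, KitchenStation, Price, TableNo} covers every attribute.
These are minimal and exhaustive — every other superkey contains one of them.

{ChefID, Price}, {ChefID, TableNo}, {Date, Price}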